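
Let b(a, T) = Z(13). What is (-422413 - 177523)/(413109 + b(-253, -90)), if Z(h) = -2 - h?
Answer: -299968/206547 ≈ -1.4523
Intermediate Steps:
b(a, T) = -15 (b(a, T) = -2 - 1*13 = -2 - 13 = -15)
(-422413 - 177523)/(413109 + b(-253, -90)) = (-422413 - 177523)/(413109 - 15) = -599936/413094 = -599936*1/413094 = -299968/206547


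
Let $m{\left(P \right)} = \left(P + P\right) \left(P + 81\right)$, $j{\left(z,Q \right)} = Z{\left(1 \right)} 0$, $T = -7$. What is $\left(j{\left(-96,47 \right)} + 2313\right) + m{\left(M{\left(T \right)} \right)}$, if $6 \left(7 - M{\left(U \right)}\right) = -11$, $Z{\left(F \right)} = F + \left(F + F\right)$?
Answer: $\frac{70201}{18} \approx 3900.1$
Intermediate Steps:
$Z{\left(F \right)} = 3 F$ ($Z{\left(F \right)} = F + 2 F = 3 F$)
$M{\left(U \right)} = \frac{53}{6}$ ($M{\left(U \right)} = 7 - - \frac{11}{6} = 7 + \frac{11}{6} = \frac{53}{6}$)
$j{\left(z,Q \right)} = 0$ ($j{\left(z,Q \right)} = 3 \cdot 1 \cdot 0 = 3 \cdot 0 = 0$)
$m{\left(P \right)} = 2 P \left(81 + P\right)$
$\left(j{\left(-96,47 \right)} + 2313\right) + m{\left(M{\left(T \right)} \right)} = \left(0 + 2313\right) + 2 \cdot \frac{53}{6} \left(81 + \frac{53}{6}\right) = 2313 + 2 \cdot \frac{53}{6} \cdot \frac{539}{6} = 2313 + \frac{28567}{18} = \frac{70201}{18}$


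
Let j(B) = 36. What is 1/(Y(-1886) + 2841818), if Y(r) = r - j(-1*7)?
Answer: 1/2839896 ≈ 3.5213e-7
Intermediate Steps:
Y(r) = -36 + r (Y(r) = r - 1*36 = r - 36 = -36 + r)
1/(Y(-1886) + 2841818) = 1/((-36 - 1886) + 2841818) = 1/(-1922 + 2841818) = 1/2839896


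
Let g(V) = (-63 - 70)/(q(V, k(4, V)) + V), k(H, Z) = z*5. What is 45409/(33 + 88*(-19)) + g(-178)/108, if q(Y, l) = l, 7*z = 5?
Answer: -49474943/1786212 ≈ -27.698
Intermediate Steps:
z = 5/7 (z = (1/7)*5 = 5/7 ≈ 0.71429)
k(H, Z) = 25/7 (k(H, Z) = (5/7)*5 = 25/7)
g(V) = -133/(25/7 + V) (g(V) = (-63 - 70)/(25/7 + V) = -133/(25/7 + V))
45409/(33 + 88*(-19)) + g(-178)/108 = 45409/(33 + 88*(-19)) - 931/(25 + 7*(-178))/108 = 45409/(33 - 1672) - 931/(25 - 1246)*(1/108) = 45409/(-1639) - 931/(-1221)*(1/108) = 45409*(-1/1639) - 931*(-1/1221)*(1/108) = -45409/1639 + (931/1221)*(1/108) = -45409/1639 + 931/131868 = -49474943/1786212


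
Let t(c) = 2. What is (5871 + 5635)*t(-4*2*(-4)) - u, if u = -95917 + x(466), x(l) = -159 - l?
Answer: 119554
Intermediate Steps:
u = -96542 (u = -95917 + (-159 - 1*466) = -95917 + (-159 - 466) = -95917 - 625 = -96542)
(5871 + 5635)*t(-4*2*(-4)) - u = (5871 + 5635)*2 - 1*(-96542) = 11506*2 + 96542 = 23012 + 96542 = 119554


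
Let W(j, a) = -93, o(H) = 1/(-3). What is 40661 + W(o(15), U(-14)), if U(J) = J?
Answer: 40568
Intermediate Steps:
o(H) = -⅓
40661 + W(o(15), U(-14)) = 40661 - 93 = 40568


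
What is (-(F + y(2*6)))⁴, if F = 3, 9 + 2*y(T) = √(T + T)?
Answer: 1953/16 - 99*√6/2 ≈ 0.81276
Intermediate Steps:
y(T) = -9/2 + √2*√T/2 (y(T) = -9/2 + √(T + T)/2 = -9/2 + √(2*T)/2 = -9/2 + (√2*√T)/2 = -9/2 + √2*√T/2)
(-(F + y(2*6)))⁴ = (-(3 + (-9/2 + √2*√(2*6)/2)))⁴ = (-(3 + (-9/2 + √2*√12/2)))⁴ = (-(3 + (-9/2 + √2*(2*√3)/2)))⁴ = (-(3 + (-9/2 + √6)))⁴ = (-(-3/2 + √6))⁴ = (3/2 - √6)⁴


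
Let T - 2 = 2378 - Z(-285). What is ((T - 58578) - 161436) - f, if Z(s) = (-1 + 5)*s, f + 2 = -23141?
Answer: -193351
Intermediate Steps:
f = -23143 (f = -2 - 23141 = -23143)
Z(s) = 4*s
T = 3520 (T = 2 + (2378 - 4*(-285)) = 2 + (2378 - 1*(-1140)) = 2 + (2378 + 1140) = 2 + 3518 = 3520)
((T - 58578) - 161436) - f = ((3520 - 58578) - 161436) - 1*(-23143) = (-55058 - 161436) + 23143 = -216494 + 23143 = -193351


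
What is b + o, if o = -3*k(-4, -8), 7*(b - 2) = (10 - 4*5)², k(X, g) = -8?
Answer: 282/7 ≈ 40.286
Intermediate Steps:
b = 114/7 (b = 2 + (10 - 4*5)²/7 = 2 + (10 - 20)²/7 = 2 + (⅐)*(-10)² = 2 + (⅐)*100 = 2 + 100/7 = 114/7 ≈ 16.286)
o = 24 (o = -3*(-8) = 24)
b + o = 114/7 + 24 = 282/7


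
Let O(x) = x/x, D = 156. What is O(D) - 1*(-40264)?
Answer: 40265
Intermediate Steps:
O(x) = 1
O(D) - 1*(-40264) = 1 - 1*(-40264) = 1 + 40264 = 40265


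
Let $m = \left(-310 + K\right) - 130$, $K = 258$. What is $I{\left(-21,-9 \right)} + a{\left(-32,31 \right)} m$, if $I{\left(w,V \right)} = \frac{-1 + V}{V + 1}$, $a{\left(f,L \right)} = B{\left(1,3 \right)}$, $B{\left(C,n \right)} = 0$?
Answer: $\frac{5}{4} \approx 1.25$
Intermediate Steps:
$m = -182$ ($m = \left(-310 + 258\right) - 130 = -52 - 130 = -182$)
$a{\left(f,L \right)} = 0$
$I{\left(w,V \right)} = \frac{-1 + V}{1 + V}$
$I{\left(-21,-9 \right)} + a{\left(-32,31 \right)} m = \frac{-1 - 9}{1 - 9} + 0 \left(-182\right) = \frac{1}{-8} \left(-10\right) + 0 = \left(- \frac{1}{8}\right) \left(-10\right) + 0 = \frac{5}{4} + 0 = \frac{5}{4}$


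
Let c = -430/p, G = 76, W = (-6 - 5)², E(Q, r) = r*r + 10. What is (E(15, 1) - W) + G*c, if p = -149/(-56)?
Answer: -1846470/149 ≈ -12392.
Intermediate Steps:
E(Q, r) = 10 + r² (E(Q, r) = r² + 10 = 10 + r²)
p = 149/56 (p = -149*(-1/56) = 149/56 ≈ 2.6607)
W = 121 (W = (-11)² = 121)
c = -24080/149 (c = -430/149/56 = -430*56/149 = -24080/149 ≈ -161.61)
(E(15, 1) - W) + G*c = ((10 + 1²) - 1*121) + 76*(-24080/149) = ((10 + 1) - 121) - 1830080/149 = (11 - 121) - 1830080/149 = -110 - 1830080/149 = -1846470/149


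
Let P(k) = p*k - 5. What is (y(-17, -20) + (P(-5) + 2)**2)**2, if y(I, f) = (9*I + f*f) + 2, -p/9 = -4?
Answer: 1138252644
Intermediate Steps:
p = 36 (p = -9*(-4) = 36)
P(k) = -5 + 36*k (P(k) = 36*k - 5 = -5 + 36*k)
y(I, f) = 2 + f**2 + 9*I (y(I, f) = (9*I + f**2) + 2 = (f**2 + 9*I) + 2 = 2 + f**2 + 9*I)
(y(-17, -20) + (P(-5) + 2)**2)**2 = ((2 + (-20)**2 + 9*(-17)) + ((-5 + 36*(-5)) + 2)**2)**2 = ((2 + 400 - 153) + ((-5 - 180) + 2)**2)**2 = (249 + (-185 + 2)**2)**2 = (249 + (-183)**2)**2 = (249 + 33489)**2 = 33738**2 = 1138252644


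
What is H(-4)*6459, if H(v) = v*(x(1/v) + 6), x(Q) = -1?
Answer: -129180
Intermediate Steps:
H(v) = 5*v (H(v) = v*(-1 + 6) = v*5 = 5*v)
H(-4)*6459 = (5*(-4))*6459 = -20*6459 = -129180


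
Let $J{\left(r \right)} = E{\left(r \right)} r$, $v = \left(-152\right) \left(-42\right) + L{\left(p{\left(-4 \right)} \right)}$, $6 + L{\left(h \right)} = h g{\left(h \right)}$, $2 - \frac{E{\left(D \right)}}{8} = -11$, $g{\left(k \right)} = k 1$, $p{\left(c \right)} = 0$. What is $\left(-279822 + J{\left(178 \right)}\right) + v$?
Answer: $-254932$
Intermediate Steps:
$g{\left(k \right)} = k$
$E{\left(D \right)} = 104$ ($E{\left(D \right)} = 16 - -88 = 16 + 88 = 104$)
$L{\left(h \right)} = -6 + h^{2}$ ($L{\left(h \right)} = -6 + h h = -6 + h^{2}$)
$v = 6378$ ($v = \left(-152\right) \left(-42\right) - \left(6 - 0^{2}\right) = 6384 + \left(-6 + 0\right) = 6384 - 6 = 6378$)
$J{\left(r \right)} = 104 r$
$\left(-279822 + J{\left(178 \right)}\right) + v = \left(-279822 + 104 \cdot 178\right) + 6378 = \left(-279822 + 18512\right) + 6378 = -261310 + 6378 = -254932$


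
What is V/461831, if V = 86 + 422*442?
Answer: 186610/461831 ≈ 0.40407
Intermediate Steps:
V = 186610 (V = 86 + 186524 = 186610)
V/461831 = 186610/461831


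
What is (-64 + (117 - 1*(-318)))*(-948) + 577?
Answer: -351131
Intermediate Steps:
(-64 + (117 - 1*(-318)))*(-948) + 577 = (-64 + (117 + 318))*(-948) + 577 = (-64 + 435)*(-948) + 577 = 371*(-948) + 577 = -351708 + 577 = -351131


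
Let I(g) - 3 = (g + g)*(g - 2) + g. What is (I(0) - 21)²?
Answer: 324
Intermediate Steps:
I(g) = 3 + g + 2*g*(-2 + g) (I(g) = 3 + ((g + g)*(g - 2) + g) = 3 + ((2*g)*(-2 + g) + g) = 3 + (2*g*(-2 + g) + g) = 3 + (g + 2*g*(-2 + g)) = 3 + g + 2*g*(-2 + g))
(I(0) - 21)² = ((3 - 3*0 + 2*0²) - 21)² = ((3 + 0 + 2*0) - 21)² = ((3 + 0 + 0) - 21)² = (3 - 21)² = (-18)² = 324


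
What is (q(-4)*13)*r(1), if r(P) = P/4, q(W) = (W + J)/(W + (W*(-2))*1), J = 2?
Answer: -13/8 ≈ -1.6250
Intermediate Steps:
q(W) = -(2 + W)/W (q(W) = (W + 2)/(W + (W*(-2))*1) = (2 + W)/(W - 2*W*1) = (2 + W)/(W - 2*W) = (2 + W)/((-W)) = (2 + W)*(-1/W) = -(2 + W)/W)
r(P) = P/4 (r(P) = P*(¼) = P/4)
(q(-4)*13)*r(1) = (((-2 - 1*(-4))/(-4))*13)*((¼)*1) = (-(-2 + 4)/4*13)*(¼) = (-¼*2*13)*(¼) = -½*13*(¼) = -13/2*¼ = -13/8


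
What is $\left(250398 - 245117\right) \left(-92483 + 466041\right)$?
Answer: $1972759798$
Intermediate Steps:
$\left(250398 - 245117\right) \left(-92483 + 466041\right) = 5281 \cdot 373558 = 1972759798$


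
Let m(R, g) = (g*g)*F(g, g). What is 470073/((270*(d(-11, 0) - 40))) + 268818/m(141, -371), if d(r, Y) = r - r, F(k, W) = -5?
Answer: -21760654891/495507600 ≈ -43.916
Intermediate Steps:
d(r, Y) = 0
m(R, g) = -5*g² (m(R, g) = (g*g)*(-5) = g²*(-5) = -5*g²)
470073/((270*(d(-11, 0) - 40))) + 268818/m(141, -371) = 470073/((270*(0 - 40))) + 268818/((-5*(-371)²)) = 470073/((270*(-40))) + 268818/((-5*137641)) = 470073/(-10800) + 268818/(-688205) = 470073*(-1/10800) + 268818*(-1/688205) = -156691/3600 - 268818/688205 = -21760654891/495507600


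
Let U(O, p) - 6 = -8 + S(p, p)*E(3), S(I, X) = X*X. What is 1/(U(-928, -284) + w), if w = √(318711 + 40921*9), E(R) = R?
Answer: 120983/29273429078 - 5*√6870/29273429078 ≈ 4.1187e-6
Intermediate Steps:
S(I, X) = X²
U(O, p) = -2 + 3*p² (U(O, p) = 6 + (-8 + p²*3) = 6 + (-8 + 3*p²) = -2 + 3*p²)
w = 10*√6870 (w = √(318711 + 368289) = √687000 = 10*√6870 ≈ 828.85)
1/(U(-928, -284) + w) = 1/((-2 + 3*(-284)²) + 10*√6870) = 1/((-2 + 3*80656) + 10*√6870) = 1/((-2 + 241968) + 10*√6870) = 1/(241966 + 10*√6870)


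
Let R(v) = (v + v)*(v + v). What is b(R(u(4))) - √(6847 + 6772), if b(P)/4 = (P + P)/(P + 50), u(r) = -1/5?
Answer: 16/627 - √13619 ≈ -116.67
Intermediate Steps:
u(r) = -⅕ (u(r) = -1*⅕ = -⅕)
R(v) = 4*v² (R(v) = (2*v)*(2*v) = 4*v²)
b(P) = 8*P/(50 + P) (b(P) = 4*((P + P)/(P + 50)) = 4*((2*P)/(50 + P)) = 4*(2*P/(50 + P)) = 8*P/(50 + P))
b(R(u(4))) - √(6847 + 6772) = 8*(4*(-⅕)²)/(50 + 4*(-⅕)²) - √(6847 + 6772) = 8*(4*(1/25))/(50 + 4*(1/25)) - √13619 = 8*(4/25)/(50 + 4/25) - √13619 = 8*(4/25)/(1254/25) - √13619 = 8*(4/25)*(25/1254) - √13619 = 16/627 - √13619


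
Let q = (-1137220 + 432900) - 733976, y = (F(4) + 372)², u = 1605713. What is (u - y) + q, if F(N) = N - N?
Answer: 29033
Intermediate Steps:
F(N) = 0
y = 138384 (y = (0 + 372)² = 372² = 138384)
q = -1438296 (q = -704320 - 733976 = -1438296)
(u - y) + q = (1605713 - 1*138384) - 1438296 = (1605713 - 138384) - 1438296 = 1467329 - 1438296 = 29033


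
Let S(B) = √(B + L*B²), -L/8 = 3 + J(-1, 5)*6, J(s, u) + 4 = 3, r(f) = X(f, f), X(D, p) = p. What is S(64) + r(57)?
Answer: 57 + 8*√1537 ≈ 370.64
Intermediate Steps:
r(f) = f
J(s, u) = -1 (J(s, u) = -4 + 3 = -1)
L = 24 (L = -8*(3 - 1*6) = -8*(3 - 6) = -8*(-3) = 24)
S(B) = √(B + 24*B²)
S(64) + r(57) = √(64*(1 + 24*64)) + 57 = √(64*(1 + 1536)) + 57 = √(64*1537) + 57 = √98368 + 57 = 8*√1537 + 57 = 57 + 8*√1537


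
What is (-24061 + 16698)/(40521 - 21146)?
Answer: -7363/19375 ≈ -0.38003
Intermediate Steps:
(-24061 + 16698)/(40521 - 21146) = -7363/19375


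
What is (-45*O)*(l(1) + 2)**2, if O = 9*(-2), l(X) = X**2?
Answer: 7290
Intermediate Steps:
O = -18
(-45*O)*(l(1) + 2)**2 = (-45*(-18))*(1**2 + 2)**2 = 810*(1 + 2)**2 = 810*3**2 = 810*9 = 7290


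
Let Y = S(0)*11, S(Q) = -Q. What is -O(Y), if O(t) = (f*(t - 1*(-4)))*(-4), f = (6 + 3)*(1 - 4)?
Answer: -432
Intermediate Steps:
f = -27 (f = 9*(-3) = -27)
Y = 0 (Y = -1*0*11 = 0*11 = 0)
O(t) = 432 + 108*t (O(t) = -27*(t - 1*(-4))*(-4) = -27*(t + 4)*(-4) = -27*(4 + t)*(-4) = (-108 - 27*t)*(-4) = 432 + 108*t)
-O(Y) = -(432 + 108*0) = -(432 + 0) = -1*432 = -432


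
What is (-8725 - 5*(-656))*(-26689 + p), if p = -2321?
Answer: 157959450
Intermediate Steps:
(-8725 - 5*(-656))*(-26689 + p) = (-8725 - 5*(-656))*(-26689 - 2321) = (-8725 + 3280)*(-29010) = -5445*(-29010) = 157959450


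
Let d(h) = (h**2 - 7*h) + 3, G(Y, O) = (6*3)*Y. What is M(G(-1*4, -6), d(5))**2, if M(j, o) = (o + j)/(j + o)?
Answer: 1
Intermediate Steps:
G(Y, O) = 18*Y
d(h) = 3 + h**2 - 7*h
M(j, o) = 1 (M(j, o) = (j + o)/(j + o) = 1)
M(G(-1*4, -6), d(5))**2 = 1**2 = 1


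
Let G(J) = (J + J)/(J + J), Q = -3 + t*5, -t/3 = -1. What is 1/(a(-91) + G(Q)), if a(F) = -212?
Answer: -1/211 ≈ -0.0047393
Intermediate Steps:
t = 3 (t = -3*(-1) = 3)
Q = 12 (Q = -3 + 3*5 = -3 + 15 = 12)
G(J) = 1 (G(J) = (2*J)/((2*J)) = (2*J)*(1/(2*J)) = 1)
1/(a(-91) + G(Q)) = 1/(-212 + 1) = 1/(-211) = -1/211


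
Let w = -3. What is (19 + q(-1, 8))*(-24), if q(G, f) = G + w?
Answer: -360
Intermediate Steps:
q(G, f) = -3 + G (q(G, f) = G - 3 = -3 + G)
(19 + q(-1, 8))*(-24) = (19 + (-3 - 1))*(-24) = (19 - 4)*(-24) = 15*(-24) = -360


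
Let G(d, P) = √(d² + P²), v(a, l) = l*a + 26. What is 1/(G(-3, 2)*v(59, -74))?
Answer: -√13/56420 ≈ -6.3905e-5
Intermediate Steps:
v(a, l) = 26 + a*l (v(a, l) = a*l + 26 = 26 + a*l)
G(d, P) = √(P² + d²)
1/(G(-3, 2)*v(59, -74)) = 1/(√(2² + (-3)²)*(26 + 59*(-74))) = 1/(√(4 + 9)*(26 - 4366)) = 1/(√13*(-4340)) = 1/(-4340*√13) = -√13/56420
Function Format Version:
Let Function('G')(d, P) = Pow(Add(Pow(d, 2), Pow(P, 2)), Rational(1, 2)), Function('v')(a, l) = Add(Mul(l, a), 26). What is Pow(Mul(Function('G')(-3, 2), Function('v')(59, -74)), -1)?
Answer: Mul(Rational(-1, 56420), Pow(13, Rational(1, 2))) ≈ -6.3905e-5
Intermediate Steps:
Function('v')(a, l) = Add(26, Mul(a, l)) (Function('v')(a, l) = Add(Mul(a, l), 26) = Add(26, Mul(a, l)))
Function('G')(d, P) = Pow(Add(Pow(P, 2), Pow(d, 2)), Rational(1, 2))
Pow(Mul(Function('G')(-3, 2), Function('v')(59, -74)), -1) = Pow(Mul(Pow(Add(Pow(2, 2), Pow(-3, 2)), Rational(1, 2)), Add(26, Mul(59, -74))), -1) = Pow(Mul(Pow(Add(4, 9), Rational(1, 2)), Add(26, -4366)), -1) = Pow(Mul(Pow(13, Rational(1, 2)), -4340), -1) = Pow(Mul(-4340, Pow(13, Rational(1, 2))), -1) = Mul(Rational(-1, 56420), Pow(13, Rational(1, 2)))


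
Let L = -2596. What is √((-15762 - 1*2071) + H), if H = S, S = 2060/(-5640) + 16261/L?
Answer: I*√597548872712847/183018 ≈ 133.57*I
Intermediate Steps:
S = -2426495/366036 (S = 2060/(-5640) + 16261/(-2596) = 2060*(-1/5640) + 16261*(-1/2596) = -103/282 - 16261/2596 = -2426495/366036 ≈ -6.6291)
H = -2426495/366036 ≈ -6.6291
√((-15762 - 1*2071) + H) = √((-15762 - 1*2071) - 2426495/366036) = √((-15762 - 2071) - 2426495/366036) = √(-17833 - 2426495/366036) = √(-6529946483/366036) = I*√597548872712847/183018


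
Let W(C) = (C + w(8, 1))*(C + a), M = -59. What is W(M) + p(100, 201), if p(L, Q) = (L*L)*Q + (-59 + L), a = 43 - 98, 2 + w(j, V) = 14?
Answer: 2015399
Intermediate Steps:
w(j, V) = 12 (w(j, V) = -2 + 14 = 12)
a = -55
p(L, Q) = -59 + L + Q*L² (p(L, Q) = L²*Q + (-59 + L) = Q*L² + (-59 + L) = -59 + L + Q*L²)
W(C) = (-55 + C)*(12 + C) (W(C) = (C + 12)*(C - 55) = (12 + C)*(-55 + C) = (-55 + C)*(12 + C))
W(M) + p(100, 201) = (-660 + (-59)² - 43*(-59)) + (-59 + 100 + 201*100²) = (-660 + 3481 + 2537) + (-59 + 100 + 201*10000) = 5358 + (-59 + 100 + 2010000) = 5358 + 2010041 = 2015399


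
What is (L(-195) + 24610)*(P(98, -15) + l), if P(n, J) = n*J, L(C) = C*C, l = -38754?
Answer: -2519430240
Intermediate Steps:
L(C) = C**2
P(n, J) = J*n
(L(-195) + 24610)*(P(98, -15) + l) = ((-195)**2 + 24610)*(-15*98 - 38754) = (38025 + 24610)*(-1470 - 38754) = 62635*(-40224) = -2519430240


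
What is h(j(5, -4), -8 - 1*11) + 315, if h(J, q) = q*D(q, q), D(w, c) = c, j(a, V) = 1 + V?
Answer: 676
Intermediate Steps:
h(J, q) = q**2 (h(J, q) = q*q = q**2)
h(j(5, -4), -8 - 1*11) + 315 = (-8 - 1*11)**2 + 315 = (-8 - 11)**2 + 315 = (-19)**2 + 315 = 361 + 315 = 676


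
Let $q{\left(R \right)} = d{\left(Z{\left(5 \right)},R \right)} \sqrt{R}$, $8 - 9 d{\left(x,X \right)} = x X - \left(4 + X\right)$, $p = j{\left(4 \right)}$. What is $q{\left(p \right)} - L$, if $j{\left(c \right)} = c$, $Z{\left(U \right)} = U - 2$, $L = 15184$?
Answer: $- \frac{136648}{9} \approx -15183.0$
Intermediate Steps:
$Z{\left(U \right)} = -2 + U$
$p = 4$
$d{\left(x,X \right)} = \frac{4}{3} + \frac{X}{9} - \frac{X x}{9}$ ($d{\left(x,X \right)} = \frac{8}{9} - \frac{x X - \left(4 + X\right)}{9} = \frac{8}{9} - \frac{X x - \left(4 + X\right)}{9} = \frac{8}{9} - \frac{-4 - X + X x}{9} = \frac{8}{9} + \left(\frac{4}{9} + \frac{X}{9} - \frac{X x}{9}\right) = \frac{4}{3} + \frac{X}{9} - \frac{X x}{9}$)
$q{\left(R \right)} = \sqrt{R} \left(\frac{4}{3} - \frac{2 R}{9}\right)$ ($q{\left(R \right)} = \left(\frac{4}{3} + \frac{R}{9} - \frac{R \left(-2 + 5\right)}{9}\right) \sqrt{R} = \left(\frac{4}{3} + \frac{R}{9} - \frac{1}{9} R 3\right) \sqrt{R} = \left(\frac{4}{3} + \frac{R}{9} - \frac{R}{3}\right) \sqrt{R} = \left(\frac{4}{3} - \frac{2 R}{9}\right) \sqrt{R} = \sqrt{R} \left(\frac{4}{3} - \frac{2 R}{9}\right)$)
$q{\left(p \right)} - L = \frac{2 \sqrt{4} \left(6 - 4\right)}{9} - 15184 = \frac{2}{9} \cdot 2 \left(6 - 4\right) - 15184 = \frac{2}{9} \cdot 2 \cdot 2 - 15184 = \frac{8}{9} - 15184 = - \frac{136648}{9}$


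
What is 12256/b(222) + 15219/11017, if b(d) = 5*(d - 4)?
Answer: 75806531/6004265 ≈ 12.625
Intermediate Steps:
b(d) = -20 + 5*d (b(d) = 5*(-4 + d) = -20 + 5*d)
12256/b(222) + 15219/11017 = 12256/(-20 + 5*222) + 15219/11017 = 12256/(-20 + 1110) + 15219*(1/11017) = 12256/1090 + 15219/11017 = 12256*(1/1090) + 15219/11017 = 6128/545 + 15219/11017 = 75806531/6004265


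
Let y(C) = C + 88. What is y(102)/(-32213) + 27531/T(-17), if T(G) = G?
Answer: -886859333/547621 ≈ -1619.5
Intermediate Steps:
y(C) = 88 + C
y(102)/(-32213) + 27531/T(-17) = (88 + 102)/(-32213) + 27531/(-17) = 190*(-1/32213) + 27531*(-1/17) = -190/32213 - 27531/17 = -886859333/547621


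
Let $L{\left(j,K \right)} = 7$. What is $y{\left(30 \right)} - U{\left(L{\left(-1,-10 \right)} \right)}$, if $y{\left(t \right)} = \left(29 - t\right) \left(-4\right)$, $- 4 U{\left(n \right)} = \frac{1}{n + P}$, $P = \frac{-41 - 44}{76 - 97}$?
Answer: $\frac{3733}{928} \approx 4.0226$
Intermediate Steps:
$P = \frac{85}{21}$ ($P = - \frac{85}{-21} = \left(-85\right) \left(- \frac{1}{21}\right) = \frac{85}{21} \approx 4.0476$)
$U{\left(n \right)} = - \frac{1}{4 \left(\frac{85}{21} + n\right)}$ ($U{\left(n \right)} = - \frac{1}{4 \left(n + \frac{85}{21}\right)} = - \frac{1}{4 \left(\frac{85}{21} + n\right)}$)
$y{\left(t \right)} = -116 + 4 t$
$y{\left(30 \right)} - U{\left(L{\left(-1,-10 \right)} \right)} = \left(-116 + 4 \cdot 30\right) - - \frac{21}{340 + 84 \cdot 7} = \left(-116 + 120\right) - - \frac{21}{340 + 588} = 4 - - \frac{21}{928} = 4 + \frac{21}{928} = \frac{3733}{928}$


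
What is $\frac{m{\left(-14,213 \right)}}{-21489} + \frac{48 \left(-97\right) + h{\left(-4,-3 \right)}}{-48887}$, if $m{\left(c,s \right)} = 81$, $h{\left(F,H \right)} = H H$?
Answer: $\frac{1682448}{18430399} \approx 0.091287$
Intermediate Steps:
$h{\left(F,H \right)} = H^{2}$
$\frac{m{\left(-14,213 \right)}}{-21489} + \frac{48 \left(-97\right) + h{\left(-4,-3 \right)}}{-48887} = \frac{81}{-21489} + \frac{48 \left(-97\right) + \left(-3\right)^{2}}{-48887} = 81 \left(- \frac{1}{21489}\right) + \left(-4656 + 9\right) \left(- \frac{1}{48887}\right) = - \frac{27}{7163} - - \frac{4647}{48887} = - \frac{27}{7163} + \frac{4647}{48887} = \frac{1682448}{18430399}$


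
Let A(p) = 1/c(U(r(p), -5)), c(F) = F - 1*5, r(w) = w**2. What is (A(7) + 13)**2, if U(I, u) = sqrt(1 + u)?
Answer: 138380/841 - 1488*I/841 ≈ 164.54 - 1.7693*I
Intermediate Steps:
c(F) = -5 + F (c(F) = F - 5 = -5 + F)
A(p) = (-5 - 2*I)/29 (A(p) = 1/(-5 + sqrt(1 - 5)) = 1/(-5 + sqrt(-4)) = 1/(-5 + 2*I) = (-5 - 2*I)/29)
(A(7) + 13)**2 = ((-5/29 - 2*I/29) + 13)**2 = (372/29 - 2*I/29)**2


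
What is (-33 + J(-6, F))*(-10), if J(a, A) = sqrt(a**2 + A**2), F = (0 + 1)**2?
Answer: 330 - 10*sqrt(37) ≈ 269.17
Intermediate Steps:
F = 1 (F = 1**2 = 1)
J(a, A) = sqrt(A**2 + a**2)
(-33 + J(-6, F))*(-10) = (-33 + sqrt(1**2 + (-6)**2))*(-10) = (-33 + sqrt(1 + 36))*(-10) = (-33 + sqrt(37))*(-10) = 330 - 10*sqrt(37)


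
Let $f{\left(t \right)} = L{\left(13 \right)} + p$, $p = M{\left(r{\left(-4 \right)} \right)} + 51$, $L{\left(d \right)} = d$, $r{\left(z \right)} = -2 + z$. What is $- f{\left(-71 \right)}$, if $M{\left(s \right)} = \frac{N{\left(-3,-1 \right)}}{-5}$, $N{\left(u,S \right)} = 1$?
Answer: $- \frac{319}{5} \approx -63.8$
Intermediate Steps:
$M{\left(s \right)} = - \frac{1}{5}$ ($M{\left(s \right)} = 1 \frac{1}{-5} = 1 \left(- \frac{1}{5}\right) = - \frac{1}{5}$)
$p = \frac{254}{5}$ ($p = - \frac{1}{5} + 51 = \frac{254}{5} \approx 50.8$)
$f{\left(t \right)} = \frac{319}{5}$ ($f{\left(t \right)} = 13 + \frac{254}{5} = \frac{319}{5}$)
$- f{\left(-71 \right)} = \left(-1\right) \frac{319}{5} = - \frac{319}{5}$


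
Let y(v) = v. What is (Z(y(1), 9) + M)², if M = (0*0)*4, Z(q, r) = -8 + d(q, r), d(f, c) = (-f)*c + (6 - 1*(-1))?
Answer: 100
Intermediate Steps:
d(f, c) = 7 - c*f (d(f, c) = -c*f + (6 + 1) = -c*f + 7 = 7 - c*f)
Z(q, r) = -1 - q*r (Z(q, r) = -8 + (7 - r*q) = -8 + (7 - q*r) = -1 - q*r)
M = 0 (M = 0*4 = 0)
(Z(y(1), 9) + M)² = ((-1 - 1*1*9) + 0)² = ((-1 - 9) + 0)² = (-10 + 0)² = (-10)² = 100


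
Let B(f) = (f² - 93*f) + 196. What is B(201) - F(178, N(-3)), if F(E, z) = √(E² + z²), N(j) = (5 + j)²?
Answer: 21904 - 10*√317 ≈ 21726.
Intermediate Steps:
B(f) = 196 + f² - 93*f
B(201) - F(178, N(-3)) = (196 + 201² - 93*201) - √(178² + ((5 - 3)²)²) = (196 + 40401 - 18693) - √(31684 + (2²)²) = 21904 - √(31684 + 4²) = 21904 - √(31684 + 16) = 21904 - √31700 = 21904 - 10*√317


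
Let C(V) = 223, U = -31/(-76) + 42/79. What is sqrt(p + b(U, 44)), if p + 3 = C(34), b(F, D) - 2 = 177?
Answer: sqrt(399) ≈ 19.975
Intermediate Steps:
U = 5641/6004 (U = -31*(-1/76) + 42*(1/79) = 31/76 + 42/79 = 5641/6004 ≈ 0.93954)
b(F, D) = 179 (b(F, D) = 2 + 177 = 179)
p = 220 (p = -3 + 223 = 220)
sqrt(p + b(U, 44)) = sqrt(220 + 179) = sqrt(399)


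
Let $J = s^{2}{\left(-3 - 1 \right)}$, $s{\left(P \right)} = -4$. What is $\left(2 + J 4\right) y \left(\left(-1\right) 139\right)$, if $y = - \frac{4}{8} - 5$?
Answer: $50457$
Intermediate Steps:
$y = - \frac{11}{2}$ ($y = \left(-4\right) \frac{1}{8} - 5 = - \frac{1}{2} - 5 = - \frac{11}{2} \approx -5.5$)
$J = 16$ ($J = \left(-4\right)^{2} = 16$)
$\left(2 + J 4\right) y \left(\left(-1\right) 139\right) = \left(2 + 16 \cdot 4\right) \left(- \frac{11}{2}\right) \left(\left(-1\right) 139\right) = \left(2 + 64\right) \left(- \frac{11}{2}\right) \left(-139\right) = 66 \left(- \frac{11}{2}\right) \left(-139\right) = \left(-363\right) \left(-139\right) = 50457$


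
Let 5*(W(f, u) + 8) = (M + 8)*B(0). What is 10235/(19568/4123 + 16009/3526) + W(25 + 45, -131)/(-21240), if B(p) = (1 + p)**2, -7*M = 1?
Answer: 1104749049791/1002351000 ≈ 1102.2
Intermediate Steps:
M = -1/7 (M = -1/7*1 = -1/7 ≈ -0.14286)
W(f, u) = -45/7 (W(f, u) = -8 + ((-1/7 + 8)*(1 + 0)**2)/5 = -8 + ((55/7)*1**2)/5 = -8 + ((55/7)*1)/5 = -8 + (1/5)*(55/7) = -8 + 11/7 = -45/7)
10235/(19568/4123 + 16009/3526) + W(25 + 45, -131)/(-21240) = 10235/(19568/4123 + 16009/3526) - 45/7/(-21240) = 10235/(19568*(1/4123) + 16009*(1/3526)) - 45/7*(-1/21240) = 10235/(19568/4123 + 16009/3526) + 1/3304 = 10235/(135001875/14537698) + 1/3304 = 10235*(14537698/135001875) + 1/3304 = 334367054/303375 + 1/3304 = 1104749049791/1002351000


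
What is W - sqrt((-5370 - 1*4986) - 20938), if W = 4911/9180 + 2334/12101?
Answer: 26951377/37029060 - I*sqrt(31294) ≈ 0.72784 - 176.9*I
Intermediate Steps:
W = 26951377/37029060 (W = 4911*(1/9180) + 2334*(1/12101) = 1637/3060 + 2334/12101 = 26951377/37029060 ≈ 0.72784)
W - sqrt((-5370 - 1*4986) - 20938) = 26951377/37029060 - sqrt((-5370 - 1*4986) - 20938) = 26951377/37029060 - sqrt((-5370 - 4986) - 20938) = 26951377/37029060 - sqrt(-10356 - 20938) = 26951377/37029060 - sqrt(-31294) = 26951377/37029060 - I*sqrt(31294)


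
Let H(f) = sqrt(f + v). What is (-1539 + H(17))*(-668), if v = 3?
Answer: 1028052 - 1336*sqrt(5) ≈ 1.0251e+6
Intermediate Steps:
H(f) = sqrt(3 + f) (H(f) = sqrt(f + 3) = sqrt(3 + f))
(-1539 + H(17))*(-668) = (-1539 + sqrt(3 + 17))*(-668) = (-1539 + sqrt(20))*(-668) = (-1539 + 2*sqrt(5))*(-668) = 1028052 - 1336*sqrt(5)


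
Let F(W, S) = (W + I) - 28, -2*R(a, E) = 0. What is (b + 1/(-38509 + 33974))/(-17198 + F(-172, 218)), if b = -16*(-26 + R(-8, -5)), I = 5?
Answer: -1886559/78877255 ≈ -0.023918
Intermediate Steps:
R(a, E) = 0 (R(a, E) = -1/2*0 = 0)
F(W, S) = -23 + W (F(W, S) = (W + 5) - 28 = (5 + W) - 28 = -23 + W)
b = 416 (b = -16*(-26 + 0) = -16*(-26) = 416)
(b + 1/(-38509 + 33974))/(-17198 + F(-172, 218)) = (416 + 1/(-38509 + 33974))/(-17198 + (-23 - 172)) = (416 + 1/(-4535))/(-17198 - 195) = (416 - 1/4535)/(-17393) = (1886559/4535)*(-1/17393) = -1886559/78877255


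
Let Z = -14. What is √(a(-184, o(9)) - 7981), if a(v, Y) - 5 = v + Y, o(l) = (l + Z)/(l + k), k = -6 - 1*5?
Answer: I*√32630/2 ≈ 90.319*I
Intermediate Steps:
k = -11 (k = -6 - 5 = -11)
o(l) = (-14 + l)/(-11 + l) (o(l) = (l - 14)/(l - 11) = (-14 + l)/(-11 + l))
a(v, Y) = 5 + Y + v (a(v, Y) = 5 + (v + Y) = 5 + (Y + v) = 5 + Y + v)
√(a(-184, o(9)) - 7981) = √((5 + (-14 + 9)/(-11 + 9) - 184) - 7981) = √((5 - 5/(-2) - 184) - 7981) = √((5 - ½*(-5) - 184) - 7981) = √((5 + 5/2 - 184) - 7981) = √(-353/2 - 7981) = √(-16315/2) = I*√32630/2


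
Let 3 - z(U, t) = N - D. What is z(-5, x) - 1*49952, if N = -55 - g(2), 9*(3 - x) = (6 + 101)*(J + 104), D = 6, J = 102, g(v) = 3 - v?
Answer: -49887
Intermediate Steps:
x = -22015/9 (x = 3 - (6 + 101)*(102 + 104)/9 = 3 - 107*206/9 = 3 - 1/9*22042 = 3 - 22042/9 = -22015/9 ≈ -2446.1)
N = -56 (N = -55 - (3 - 1*2) = -55 - (3 - 2) = -55 - 1*1 = -55 - 1 = -56)
z(U, t) = 65 (z(U, t) = 3 - (-56 - 1*6) = 3 - (-56 - 6) = 3 - 1*(-62) = 3 + 62 = 65)
z(-5, x) - 1*49952 = 65 - 1*49952 = 65 - 49952 = -49887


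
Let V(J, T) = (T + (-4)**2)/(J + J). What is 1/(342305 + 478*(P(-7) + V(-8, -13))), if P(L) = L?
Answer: 8/2710955 ≈ 2.9510e-6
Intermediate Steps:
V(J, T) = (16 + T)/(2*J) (V(J, T) = (T + 16)/((2*J)) = (16 + T)*(1/(2*J)) = (16 + T)/(2*J))
1/(342305 + 478*(P(-7) + V(-8, -13))) = 1/(342305 + 478*(-7 + (1/2)*(16 - 13)/(-8))) = 1/(342305 + 478*(-7 + (1/2)*(-1/8)*3)) = 1/(342305 + 478*(-7 - 3/16)) = 1/(342305 + 478*(-115/16)) = 1/(342305 - 27485/8) = 1/(2710955/8) = 8/2710955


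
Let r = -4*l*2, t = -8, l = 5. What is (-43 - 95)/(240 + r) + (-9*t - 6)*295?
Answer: 1946931/100 ≈ 19469.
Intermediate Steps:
r = -40 (r = -4*5*2 = -20*2 = -40)
(-43 - 95)/(240 + r) + (-9*t - 6)*295 = (-43 - 95)/(240 - 40) + (-9*(-8) - 6)*295 = -138/200 + (72 - 6)*295 = -138*1/200 + 66*295 = -69/100 + 19470 = 1946931/100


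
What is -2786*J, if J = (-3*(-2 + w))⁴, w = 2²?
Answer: -3610656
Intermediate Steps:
w = 4
J = 1296 (J = (-3*(-2 + 4))⁴ = (-3*2)⁴ = (-6)⁴ = 1296)
-2786*J = -2786*1296 = -3610656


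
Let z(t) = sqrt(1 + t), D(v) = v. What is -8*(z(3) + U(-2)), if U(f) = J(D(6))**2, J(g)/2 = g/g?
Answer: -48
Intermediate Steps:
J(g) = 2 (J(g) = 2*(g/g) = 2*1 = 2)
U(f) = 4 (U(f) = 2**2 = 4)
-8*(z(3) + U(-2)) = -8*(sqrt(1 + 3) + 4) = -8*(sqrt(4) + 4) = -8*(2 + 4) = -8*6 = -48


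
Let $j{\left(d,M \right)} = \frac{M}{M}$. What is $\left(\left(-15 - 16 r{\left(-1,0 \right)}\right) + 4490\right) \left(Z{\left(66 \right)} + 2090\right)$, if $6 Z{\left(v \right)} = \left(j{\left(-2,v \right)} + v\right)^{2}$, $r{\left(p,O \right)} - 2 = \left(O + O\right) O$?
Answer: $\frac{25219949}{2} \approx 1.261 \cdot 10^{7}$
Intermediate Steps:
$j{\left(d,M \right)} = 1$
$r{\left(p,O \right)} = 2 + 2 O^{2}$ ($r{\left(p,O \right)} = 2 + \left(O + O\right) O = 2 + 2 O O = 2 + 2 O^{2}$)
$Z{\left(v \right)} = \frac{\left(1 + v\right)^{2}}{6}$
$\left(\left(-15 - 16 r{\left(-1,0 \right)}\right) + 4490\right) \left(Z{\left(66 \right)} + 2090\right) = \left(\left(-15 - 16 \left(2 + 2 \cdot 0^{2}\right)\right) + 4490\right) \left(\frac{\left(1 + 66\right)^{2}}{6} + 2090\right) = \left(\left(-15 - 16 \left(2 + 2 \cdot 0\right)\right) + 4490\right) \left(\frac{67^{2}}{6} + 2090\right) = \left(\left(-15 - 16 \left(2 + 0\right)\right) + 4490\right) \left(\frac{1}{6} \cdot 4489 + 2090\right) = \left(\left(-15 - 32\right) + 4490\right) \left(\frac{4489}{6} + 2090\right) = \left(\left(-15 - 32\right) + 4490\right) \frac{17029}{6} = \left(-47 + 4490\right) \frac{17029}{6} = 4443 \cdot \frac{17029}{6} = \frac{25219949}{2}$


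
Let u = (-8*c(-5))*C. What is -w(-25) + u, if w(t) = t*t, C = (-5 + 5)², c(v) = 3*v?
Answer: -625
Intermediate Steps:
C = 0 (C = 0² = 0)
w(t) = t²
u = 0 (u = -24*(-5)*0 = -8*(-15)*0 = 120*0 = 0)
-w(-25) + u = -1*(-25)² + 0 = -1*625 + 0 = -625 + 0 = -625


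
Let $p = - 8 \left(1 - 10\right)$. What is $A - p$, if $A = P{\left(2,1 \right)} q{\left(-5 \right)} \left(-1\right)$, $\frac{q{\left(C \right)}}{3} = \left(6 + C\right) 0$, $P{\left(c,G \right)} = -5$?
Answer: $-72$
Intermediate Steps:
$q{\left(C \right)} = 0$ ($q{\left(C \right)} = 3 \left(6 + C\right) 0 = 3 \cdot 0 = 0$)
$A = 0$ ($A = \left(-5\right) 0 \left(-1\right) = 0 \left(-1\right) = 0$)
$p = 72$ ($p = - 8 \left(-9\right) = \left(-1\right) \left(-72\right) = 72$)
$A - p = 0 - 72 = -72$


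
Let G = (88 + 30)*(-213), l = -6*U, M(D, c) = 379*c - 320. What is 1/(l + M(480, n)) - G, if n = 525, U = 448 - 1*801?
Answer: 5046228583/200773 ≈ 25134.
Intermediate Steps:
U = -353 (U = 448 - 801 = -353)
M(D, c) = -320 + 379*c
l = 2118 (l = -6*(-353) = 2118)
G = -25134 (G = 118*(-213) = -25134)
1/(l + M(480, n)) - G = 1/(2118 + (-320 + 379*525)) - 1*(-25134) = 1/(2118 + (-320 + 198975)) + 25134 = 1/(2118 + 198655) + 25134 = 1/200773 + 25134 = 5046228583/200773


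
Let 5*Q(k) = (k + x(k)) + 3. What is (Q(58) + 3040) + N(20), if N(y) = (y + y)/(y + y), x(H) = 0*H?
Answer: 15266/5 ≈ 3053.2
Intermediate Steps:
x(H) = 0
Q(k) = 3/5 + k/5 (Q(k) = ((k + 0) + 3)/5 = (k + 3)/5 = (3 + k)/5 = 3/5 + k/5)
N(y) = 1 (N(y) = (2*y)/((2*y)) = (2*y)*(1/(2*y)) = 1)
(Q(58) + 3040) + N(20) = ((3/5 + (1/5)*58) + 3040) + 1 = ((3/5 + 58/5) + 3040) + 1 = (61/5 + 3040) + 1 = 15261/5 + 1 = 15266/5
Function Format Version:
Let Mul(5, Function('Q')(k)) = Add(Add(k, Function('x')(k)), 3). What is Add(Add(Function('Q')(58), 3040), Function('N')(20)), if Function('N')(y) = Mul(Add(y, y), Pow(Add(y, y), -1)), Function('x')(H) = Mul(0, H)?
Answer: Rational(15266, 5) ≈ 3053.2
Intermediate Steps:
Function('x')(H) = 0
Function('Q')(k) = Add(Rational(3, 5), Mul(Rational(1, 5), k)) (Function('Q')(k) = Mul(Rational(1, 5), Add(Add(k, 0), 3)) = Mul(Rational(1, 5), Add(k, 3)) = Mul(Rational(1, 5), Add(3, k)) = Add(Rational(3, 5), Mul(Rational(1, 5), k)))
Function('N')(y) = 1 (Function('N')(y) = Mul(Mul(2, y), Pow(Mul(2, y), -1)) = Mul(Mul(2, y), Mul(Rational(1, 2), Pow(y, -1))) = 1)
Add(Add(Function('Q')(58), 3040), Function('N')(20)) = Add(Add(Add(Rational(3, 5), Mul(Rational(1, 5), 58)), 3040), 1) = Add(Add(Add(Rational(3, 5), Rational(58, 5)), 3040), 1) = Add(Add(Rational(61, 5), 3040), 1) = Add(Rational(15261, 5), 1) = Rational(15266, 5)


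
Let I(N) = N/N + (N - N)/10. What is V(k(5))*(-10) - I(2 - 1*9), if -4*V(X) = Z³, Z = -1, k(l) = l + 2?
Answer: -7/2 ≈ -3.5000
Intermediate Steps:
k(l) = 2 + l
V(X) = ¼ (V(X) = -¼*(-1)³ = -¼*(-1) = ¼)
I(N) = 1 (I(N) = 1 + 0*(⅒) = 1 + 0 = 1)
V(k(5))*(-10) - I(2 - 1*9) = (¼)*(-10) - 1*1 = -5/2 - 1 = -7/2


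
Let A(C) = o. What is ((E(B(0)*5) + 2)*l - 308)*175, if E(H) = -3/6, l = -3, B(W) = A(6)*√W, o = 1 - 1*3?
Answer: -109375/2 ≈ -54688.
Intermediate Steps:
o = -2 (o = 1 - 3 = -2)
A(C) = -2
B(W) = -2*√W
E(H) = -½ (E(H) = -3*⅙ = -½)
((E(B(0)*5) + 2)*l - 308)*175 = ((-½ + 2)*(-3) - 308)*175 = ((3/2)*(-3) - 308)*175 = (-9/2 - 308)*175 = -625/2*175 = -109375/2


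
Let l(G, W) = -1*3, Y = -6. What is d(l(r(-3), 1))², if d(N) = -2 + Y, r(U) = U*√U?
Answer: 64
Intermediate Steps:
r(U) = U^(3/2)
l(G, W) = -3
d(N) = -8 (d(N) = -2 - 6 = -8)
d(l(r(-3), 1))² = (-8)² = 64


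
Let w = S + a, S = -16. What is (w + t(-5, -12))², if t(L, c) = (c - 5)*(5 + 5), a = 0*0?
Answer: 34596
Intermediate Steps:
a = 0
t(L, c) = -50 + 10*c (t(L, c) = (-5 + c)*10 = -50 + 10*c)
w = -16 (w = -16 + 0 = -16)
(w + t(-5, -12))² = (-16 + (-50 + 10*(-12)))² = (-16 + (-50 - 120))² = (-16 - 170)² = (-186)² = 34596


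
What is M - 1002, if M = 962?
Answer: -40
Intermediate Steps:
M - 1002 = 962 - 1002 = -40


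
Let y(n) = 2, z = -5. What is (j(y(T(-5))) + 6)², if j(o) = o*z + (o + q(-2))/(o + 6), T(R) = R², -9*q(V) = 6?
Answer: 529/36 ≈ 14.694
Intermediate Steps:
q(V) = -⅔ (q(V) = -⅑*6 = -⅔)
j(o) = -5*o + (-⅔ + o)/(6 + o) (j(o) = o*(-5) + (o - ⅔)/(o + 6) = -5*o + (-⅔ + o)/(6 + o))
(j(y(T(-5))) + 6)² = ((-2 - 87*2 - 15*2²)/(3*(6 + 2)) + 6)² = ((⅓)*(-2 - 174 - 15*4)/8 + 6)² = ((⅓)*(⅛)*(-2 - 174 - 60) + 6)² = ((⅓)*(⅛)*(-236) + 6)² = (-59/6 + 6)² = (-23/6)² = 529/36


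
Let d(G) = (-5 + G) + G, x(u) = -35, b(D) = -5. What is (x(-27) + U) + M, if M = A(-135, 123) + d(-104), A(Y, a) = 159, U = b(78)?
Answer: -94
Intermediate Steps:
U = -5
d(G) = -5 + 2*G
M = -54 (M = 159 + (-5 + 2*(-104)) = 159 + (-5 - 208) = 159 - 213 = -54)
(x(-27) + U) + M = (-35 - 5) - 54 = -40 - 54 = -94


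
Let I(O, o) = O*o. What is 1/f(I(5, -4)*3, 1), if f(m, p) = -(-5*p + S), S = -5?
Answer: 1/10 ≈ 0.10000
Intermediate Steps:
f(m, p) = 5 + 5*p (f(m, p) = -(-5*p - 5) = -(-5 - 5*p) = 5 + 5*p)
1/f(I(5, -4)*3, 1) = 1/(5 + 5*1) = 1/(5 + 5) = 1/10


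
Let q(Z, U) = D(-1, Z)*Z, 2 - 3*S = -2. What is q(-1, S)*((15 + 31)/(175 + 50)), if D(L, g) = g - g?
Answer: 0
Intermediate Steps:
S = 4/3 (S = 2/3 - 1/3*(-2) = 2/3 + 2/3 = 4/3 ≈ 1.3333)
D(L, g) = 0
q(Z, U) = 0 (q(Z, U) = 0*Z = 0)
q(-1, S)*((15 + 31)/(175 + 50)) = 0*((15 + 31)/(175 + 50)) = 0*(46/225) = 0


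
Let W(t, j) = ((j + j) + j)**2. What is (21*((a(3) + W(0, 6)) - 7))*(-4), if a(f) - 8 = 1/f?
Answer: -27328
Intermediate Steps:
W(t, j) = 9*j**2 (W(t, j) = (2*j + j)**2 = (3*j)**2 = 9*j**2)
a(f) = 8 + 1/f
(21*((a(3) + W(0, 6)) - 7))*(-4) = (21*(((8 + 1/3) + 9*6**2) - 7))*(-4) = (21*(((8 + 1/3) + 9*36) - 7))*(-4) = (21*((25/3 + 324) - 7))*(-4) = (21*(997/3 - 7))*(-4) = (21*(976/3))*(-4) = 6832*(-4) = -27328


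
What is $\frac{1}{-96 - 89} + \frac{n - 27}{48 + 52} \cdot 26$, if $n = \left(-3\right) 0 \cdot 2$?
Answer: $- \frac{12997}{1850} \approx -7.0254$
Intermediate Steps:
$n = 0$ ($n = 0 \cdot 2 = 0$)
$\frac{1}{-96 - 89} + \frac{n - 27}{48 + 52} \cdot 26 = \frac{1}{-96 - 89} + \frac{0 - 27}{48 + 52} \cdot 26 = \frac{1}{-185} + - \frac{27}{100} \cdot 26 = - \frac{1}{185} + \left(-27\right) \frac{1}{100} \cdot 26 = - \frac{1}{185} - \frac{351}{50} = - \frac{12997}{1850}$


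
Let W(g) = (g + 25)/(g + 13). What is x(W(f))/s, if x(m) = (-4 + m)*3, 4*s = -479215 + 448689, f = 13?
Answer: 198/198419 ≈ 0.00099789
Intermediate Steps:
s = -15263/2 (s = (-479215 + 448689)/4 = (1/4)*(-30526) = -15263/2 ≈ -7631.5)
W(g) = (25 + g)/(13 + g)
x(m) = -12 + 3*m
x(W(f))/s = (-12 + 3*((25 + 13)/(13 + 13)))/(-15263/2) = (-12 + 3*(38/26))*(-2/15263) = (-12 + 3*((1/26)*38))*(-2/15263) = (-12 + 3*(19/13))*(-2/15263) = (-12 + 57/13)*(-2/15263) = -99/13*(-2/15263) = 198/198419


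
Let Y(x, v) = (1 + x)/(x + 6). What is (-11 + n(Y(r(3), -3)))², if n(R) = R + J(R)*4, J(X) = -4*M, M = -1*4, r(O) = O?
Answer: 231361/81 ≈ 2856.3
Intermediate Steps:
M = -4
J(X) = 16 (J(X) = -4*(-4) = 16)
Y(x, v) = (1 + x)/(6 + x)
n(R) = 64 + R (n(R) = R + 16*4 = R + 64 = 64 + R)
(-11 + n(Y(r(3), -3)))² = (-11 + (64 + (1 + 3)/(6 + 3)))² = (-11 + (64 + 4/9))² = (-11 + 580/9)² = (481/9)² = 231361/81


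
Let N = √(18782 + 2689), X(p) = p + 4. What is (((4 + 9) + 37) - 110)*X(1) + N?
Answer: -300 + √21471 ≈ -153.47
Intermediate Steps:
X(p) = 4 + p
N = √21471 ≈ 146.53
(((4 + 9) + 37) - 110)*X(1) + N = (((4 + 9) + 37) - 110)*(4 + 1) + √21471 = ((13 + 37) - 110)*5 + √21471 = (50 - 110)*5 + √21471 = -60*5 + √21471 = -300 + √21471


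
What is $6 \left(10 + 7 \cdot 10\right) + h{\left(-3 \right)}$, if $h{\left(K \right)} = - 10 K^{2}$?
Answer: $390$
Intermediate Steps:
$6 \left(10 + 7 \cdot 10\right) + h{\left(-3 \right)} = 6 \left(10 + 7 \cdot 10\right) - 10 \left(-3\right)^{2} = 6 \left(10 + 70\right) - 90 = 6 \cdot 80 - 90 = 480 - 90 = 390$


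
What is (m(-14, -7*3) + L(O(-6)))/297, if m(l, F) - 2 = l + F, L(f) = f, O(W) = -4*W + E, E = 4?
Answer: -5/297 ≈ -0.016835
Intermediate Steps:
O(W) = 4 - 4*W (O(W) = -4*W + 4 = 4 - 4*W)
m(l, F) = 2 + F + l (m(l, F) = 2 + (l + F) = 2 + (F + l) = 2 + F + l)
(m(-14, -7*3) + L(O(-6)))/297 = ((2 - 7*3 - 14) + (4 - 4*(-6)))/297 = ((2 - 21 - 14) + (4 + 24))*(1/297) = (-33 + 28)*(1/297) = -5*1/297 = -5/297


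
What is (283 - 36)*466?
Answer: 115102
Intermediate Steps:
(283 - 36)*466 = 247*466 = 115102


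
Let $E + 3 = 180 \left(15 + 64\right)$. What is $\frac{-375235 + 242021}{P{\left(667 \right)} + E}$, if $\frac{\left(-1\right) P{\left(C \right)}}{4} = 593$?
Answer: $- \frac{133214}{11845} \approx -11.246$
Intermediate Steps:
$P{\left(C \right)} = -2372$ ($P{\left(C \right)} = \left(-4\right) 593 = -2372$)
$E = 14217$ ($E = -3 + 180 \left(15 + 64\right) = -3 + 180 \cdot 79 = -3 + 14220 = 14217$)
$\frac{-375235 + 242021}{P{\left(667 \right)} + E} = \frac{-375235 + 242021}{-2372 + 14217} = - \frac{133214}{11845}$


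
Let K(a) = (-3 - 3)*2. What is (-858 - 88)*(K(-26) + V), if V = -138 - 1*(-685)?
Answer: -506110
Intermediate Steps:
V = 547 (V = -138 + 685 = 547)
K(a) = -12 (K(a) = -6*2 = -12)
(-858 - 88)*(K(-26) + V) = (-858 - 88)*(-12 + 547) = -946*535 = -506110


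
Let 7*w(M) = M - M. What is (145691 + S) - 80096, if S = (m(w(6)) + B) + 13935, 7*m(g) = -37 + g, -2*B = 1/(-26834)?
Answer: 29875526571/375676 ≈ 79525.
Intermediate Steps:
w(M) = 0 (w(M) = (M - M)/7 = (⅐)*0 = 0)
B = 1/53668 (B = -½/(-26834) = -½*(-1/26834) = 1/53668 ≈ 1.8633e-5)
m(g) = -37/7 + g/7 (m(g) = (-37 + g)/7 = -37/7 + g/7)
S = 5233059351/375676 (S = ((-37/7 + (⅐)*0) + 1/53668) + 13935 = ((-37/7 + 0) + 1/53668) + 13935 = (-37/7 + 1/53668) + 13935 = -1985709/375676 + 13935 = 5233059351/375676 ≈ 13930.)
(145691 + S) - 80096 = (145691 + 5233059351/375676) - 80096 = 59965671467/375676 - 80096 = 29875526571/375676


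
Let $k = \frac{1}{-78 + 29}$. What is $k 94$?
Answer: $- \frac{94}{49} \approx -1.9184$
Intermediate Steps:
$k = - \frac{1}{49}$ ($k = \frac{1}{-49} = - \frac{1}{49} \approx -0.020408$)
$k 94 = \left(- \frac{1}{49}\right) 94 = - \frac{94}{49}$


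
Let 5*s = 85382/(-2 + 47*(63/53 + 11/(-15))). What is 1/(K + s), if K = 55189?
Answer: 7712/432405437 ≈ 1.7835e-5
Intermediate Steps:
s = 6787869/7712 (s = (85382/(-2 + 47*(63/53 + 11/(-15))))/5 = (85382/(-2 + 47*(63*(1/53) + 11*(-1/15))))/5 = (85382/(-2 + 47*(63/53 - 11/15)))/5 = (85382/(-2 + 47*(362/795)))/5 = (85382/(-2 + 17014/795))/5 = (85382/(15424/795))/5 = (85382*(795/15424))/5 = (1/5)*(33939345/7712) = 6787869/7712 ≈ 880.17)
1/(K + s) = 1/(55189 + 6787869/7712) = 1/(432405437/7712) = 7712/432405437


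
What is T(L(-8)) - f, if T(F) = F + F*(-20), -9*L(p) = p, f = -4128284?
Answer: 37154404/9 ≈ 4.1283e+6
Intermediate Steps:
L(p) = -p/9
T(F) = -19*F (T(F) = F - 20*F = -19*F)
T(L(-8)) - f = -(-19)*(-8)/9 - 1*(-4128284) = -19*8/9 + 4128284 = -152/9 + 4128284 = 37154404/9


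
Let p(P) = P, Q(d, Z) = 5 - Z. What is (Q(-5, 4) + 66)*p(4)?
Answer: 268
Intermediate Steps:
(Q(-5, 4) + 66)*p(4) = ((5 - 1*4) + 66)*4 = ((5 - 4) + 66)*4 = (1 + 66)*4 = 67*4 = 268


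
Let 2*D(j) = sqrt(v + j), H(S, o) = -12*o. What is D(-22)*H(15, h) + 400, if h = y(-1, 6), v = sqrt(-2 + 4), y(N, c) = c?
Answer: 400 - 36*sqrt(-22 + sqrt(2)) ≈ 400.0 - 163.34*I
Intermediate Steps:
v = sqrt(2) ≈ 1.4142
h = 6
D(j) = sqrt(j + sqrt(2))/2 (D(j) = sqrt(sqrt(2) + j)/2 = sqrt(j + sqrt(2))/2)
D(-22)*H(15, h) + 400 = (sqrt(-22 + sqrt(2))/2)*(-12*6) + 400 = (sqrt(-22 + sqrt(2))/2)*(-72) + 400 = -36*sqrt(-22 + sqrt(2)) + 400 = 400 - 36*sqrt(-22 + sqrt(2))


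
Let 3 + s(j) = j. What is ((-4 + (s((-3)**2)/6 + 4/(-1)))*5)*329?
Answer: -11515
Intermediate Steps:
s(j) = -3 + j
((-4 + (s((-3)**2)/6 + 4/(-1)))*5)*329 = ((-4 + ((-3 + (-3)**2)/6 + 4/(-1)))*5)*329 = ((-4 + ((-3 + 9)*(1/6) + 4*(-1)))*5)*329 = ((-4 + (6*(1/6) - 4))*5)*329 = ((-4 + (1 - 4))*5)*329 = ((-4 - 3)*5)*329 = -7*5*329 = -35*329 = -11515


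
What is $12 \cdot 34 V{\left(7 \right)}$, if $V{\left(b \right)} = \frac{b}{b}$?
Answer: $408$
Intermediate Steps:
$V{\left(b \right)} = 1$
$12 \cdot 34 V{\left(7 \right)} = 12 \cdot 34 \cdot 1 = 408 \cdot 1 = 408$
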